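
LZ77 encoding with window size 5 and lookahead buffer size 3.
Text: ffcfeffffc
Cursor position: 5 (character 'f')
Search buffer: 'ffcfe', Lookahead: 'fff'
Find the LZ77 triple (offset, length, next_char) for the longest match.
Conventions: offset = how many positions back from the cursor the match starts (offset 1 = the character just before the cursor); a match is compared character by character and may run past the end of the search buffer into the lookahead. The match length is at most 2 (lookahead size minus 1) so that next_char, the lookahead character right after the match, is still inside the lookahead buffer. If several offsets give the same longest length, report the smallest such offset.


Try each offset into the search buffer:
  offset=1 (pos 4, char 'e'): match length 0
  offset=2 (pos 3, char 'f'): match length 1
  offset=3 (pos 2, char 'c'): match length 0
  offset=4 (pos 1, char 'f'): match length 1
  offset=5 (pos 0, char 'f'): match length 2
Longest match has length 2 at offset 5.
next_char = character at position 5 + 2 = 7 -> 'f'

Best match: offset=5, length=2 (matching 'ff' starting at position 0)
LZ77 triple: (5, 2, 'f')


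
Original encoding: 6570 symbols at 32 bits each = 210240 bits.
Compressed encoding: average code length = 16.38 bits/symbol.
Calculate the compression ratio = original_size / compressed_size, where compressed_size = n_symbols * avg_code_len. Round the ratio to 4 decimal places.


original_size = n_symbols * orig_bits = 6570 * 32 = 210240 bits
compressed_size = n_symbols * avg_code_len = 6570 * 16.38 = 107616.6 bits
ratio = original_size / compressed_size = 210240 / 107616.6 = 1.9536

Compression ratio = 1.9536


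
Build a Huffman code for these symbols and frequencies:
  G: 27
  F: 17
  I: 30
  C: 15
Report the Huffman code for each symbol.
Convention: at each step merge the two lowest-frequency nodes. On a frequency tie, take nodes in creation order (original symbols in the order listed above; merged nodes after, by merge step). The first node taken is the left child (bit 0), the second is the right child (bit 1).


Huffman tree construction:
Step 1: Merge C(15) + F(17) = 32
Step 2: Merge G(27) + I(30) = 57
Step 3: Merge (C+F)(32) + (G+I)(57) = 89
Read each symbol's code off the tree from the root (left child = 0, right child = 1).

Codes:
  G: 10 (length 2)
  F: 01 (length 2)
  I: 11 (length 2)
  C: 00 (length 2)
Average code length: 178/89 = 2.0000 bits/symbol


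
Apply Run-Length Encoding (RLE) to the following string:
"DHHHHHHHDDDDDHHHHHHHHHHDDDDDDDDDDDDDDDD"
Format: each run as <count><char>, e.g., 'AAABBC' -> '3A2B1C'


Scanning runs left to right:
  i=0: run of 'D' x 1 -> '1D'
  i=1: run of 'H' x 7 -> '7H'
  i=8: run of 'D' x 5 -> '5D'
  i=13: run of 'H' x 10 -> '10H'
  i=23: run of 'D' x 16 -> '16D'

RLE = 1D7H5D10H16D


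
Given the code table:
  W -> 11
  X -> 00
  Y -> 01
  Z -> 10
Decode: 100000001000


Decoding:
10 -> Z
00 -> X
00 -> X
00 -> X
10 -> Z
00 -> X


Result: ZXXXZX


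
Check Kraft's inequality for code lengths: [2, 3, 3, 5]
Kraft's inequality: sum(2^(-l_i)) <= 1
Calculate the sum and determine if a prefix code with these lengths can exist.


Sum = 2^(-2) + 2^(-3) + 2^(-3) + 2^(-5)
    = 0.25 + 0.125 + 0.125 + 0.03125
    = 17/32 = 0.53125
Since 0.53125 <= 1, Kraft's inequality IS satisfied.
A prefix code with these lengths CAN exist.

Kraft sum = 0.53125. Satisfied.


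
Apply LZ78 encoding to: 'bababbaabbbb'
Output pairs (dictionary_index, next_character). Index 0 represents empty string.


LZ78 encoding steps:
Dictionary: {0: ''}
Step 1: w='' (idx 0), next='b' -> output (0, 'b'), add 'b' as idx 1
Step 2: w='' (idx 0), next='a' -> output (0, 'a'), add 'a' as idx 2
Step 3: w='b' (idx 1), next='a' -> output (1, 'a'), add 'ba' as idx 3
Step 4: w='b' (idx 1), next='b' -> output (1, 'b'), add 'bb' as idx 4
Step 5: w='a' (idx 2), next='a' -> output (2, 'a'), add 'aa' as idx 5
Step 6: w='bb' (idx 4), next='b' -> output (4, 'b'), add 'bbb' as idx 6
Step 7: w='b' (idx 1), end of input -> output (1, '')


Encoded: [(0, 'b'), (0, 'a'), (1, 'a'), (1, 'b'), (2, 'a'), (4, 'b'), (1, '')]


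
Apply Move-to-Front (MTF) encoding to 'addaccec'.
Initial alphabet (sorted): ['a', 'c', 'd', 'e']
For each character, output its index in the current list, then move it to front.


MTF encoding:
'a': index 0 in ['a', 'c', 'd', 'e'] -> ['a', 'c', 'd', 'e']
'd': index 2 in ['a', 'c', 'd', 'e'] -> ['d', 'a', 'c', 'e']
'd': index 0 in ['d', 'a', 'c', 'e'] -> ['d', 'a', 'c', 'e']
'a': index 1 in ['d', 'a', 'c', 'e'] -> ['a', 'd', 'c', 'e']
'c': index 2 in ['a', 'd', 'c', 'e'] -> ['c', 'a', 'd', 'e']
'c': index 0 in ['c', 'a', 'd', 'e'] -> ['c', 'a', 'd', 'e']
'e': index 3 in ['c', 'a', 'd', 'e'] -> ['e', 'c', 'a', 'd']
'c': index 1 in ['e', 'c', 'a', 'd'] -> ['c', 'e', 'a', 'd']


Output: [0, 2, 0, 1, 2, 0, 3, 1]


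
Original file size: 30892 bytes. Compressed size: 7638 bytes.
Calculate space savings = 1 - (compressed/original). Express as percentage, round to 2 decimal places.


ratio = compressed/original = 7638/30892 = 0.247248
savings = 1 - ratio = 1 - 0.247248 = 0.752752
as a percentage: 0.752752 * 100 = 75.28%

Space savings = 1 - 7638/30892 = 75.28%


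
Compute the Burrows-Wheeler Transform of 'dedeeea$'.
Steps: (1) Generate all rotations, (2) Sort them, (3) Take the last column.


Rotations (sorted):
  0: $dedeeea -> last char: a
  1: a$dedeee -> last char: e
  2: dedeeea$ -> last char: $
  3: deeea$de -> last char: e
  4: ea$dedee -> last char: e
  5: edeeea$d -> last char: d
  6: eea$dede -> last char: e
  7: eeea$ded -> last char: d


BWT = ae$eeded


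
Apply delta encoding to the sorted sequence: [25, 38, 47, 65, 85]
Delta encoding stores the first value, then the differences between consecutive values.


First value: 25
Deltas:
  38 - 25 = 13
  47 - 38 = 9
  65 - 47 = 18
  85 - 65 = 20


Delta encoded: [25, 13, 9, 18, 20]


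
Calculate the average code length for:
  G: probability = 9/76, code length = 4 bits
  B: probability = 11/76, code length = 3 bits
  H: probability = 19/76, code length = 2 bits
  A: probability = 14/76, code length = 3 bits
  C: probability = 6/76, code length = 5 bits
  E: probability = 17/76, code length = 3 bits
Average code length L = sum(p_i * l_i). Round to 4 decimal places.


Weighted contributions p_i * l_i:
  G: (9/76) * 4 = 36/76
  B: (11/76) * 3 = 33/76
  H: (19/76) * 2 = 38/76
  A: (14/76) * 3 = 42/76
  C: (6/76) * 5 = 30/76
  E: (17/76) * 3 = 51/76
Sum = (36 + 33 + 38 + 42 + 30 + 51)/76 = 230/76

L = 230/76 = 3.0263 bits/symbol


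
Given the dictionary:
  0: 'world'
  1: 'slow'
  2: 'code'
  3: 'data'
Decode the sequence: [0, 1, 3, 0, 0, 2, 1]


Look up each index in the dictionary:
  0 -> 'world'
  1 -> 'slow'
  3 -> 'data'
  0 -> 'world'
  0 -> 'world'
  2 -> 'code'
  1 -> 'slow'

Decoded: "world slow data world world code slow"


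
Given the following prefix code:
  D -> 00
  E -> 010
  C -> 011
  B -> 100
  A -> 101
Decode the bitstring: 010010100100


Decoding step by step:
Bits 010 -> E
Bits 010 -> E
Bits 100 -> B
Bits 100 -> B


Decoded message: EEBB


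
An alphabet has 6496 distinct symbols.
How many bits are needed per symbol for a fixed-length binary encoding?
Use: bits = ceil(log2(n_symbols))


log2(6496) = 12.6653
Bracket: 2^12 = 4096 < 6496 <= 2^13 = 8192
So ceil(log2(6496)) = 13

bits = ceil(log2(6496)) = ceil(12.6653) = 13 bits


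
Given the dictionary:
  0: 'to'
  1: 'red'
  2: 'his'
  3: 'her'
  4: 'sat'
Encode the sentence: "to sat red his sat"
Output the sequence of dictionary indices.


Look up each word in the dictionary:
  'to' -> 0
  'sat' -> 4
  'red' -> 1
  'his' -> 2
  'sat' -> 4

Encoded: [0, 4, 1, 2, 4]


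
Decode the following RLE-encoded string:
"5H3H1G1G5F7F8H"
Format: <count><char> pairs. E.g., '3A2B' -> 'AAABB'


Expanding each <count><char> pair:
  5H -> 'HHHHH'
  3H -> 'HHH'
  1G -> 'G'
  1G -> 'G'
  5F -> 'FFFFF'
  7F -> 'FFFFFFF'
  8H -> 'HHHHHHHH'

Decoded = HHHHHHHHGGFFFFFFFFFFFFHHHHHHHH


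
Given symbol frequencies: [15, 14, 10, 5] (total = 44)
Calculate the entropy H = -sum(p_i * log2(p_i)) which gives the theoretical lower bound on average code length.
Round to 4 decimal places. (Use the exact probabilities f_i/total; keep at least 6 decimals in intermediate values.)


Per-symbol terms -p_i * log2(p_i) with p_i = f_i/44:
  p = 15/44 = 0.340909: log2(p) = -1.552541, -p*log2(p) = 0.529275
  p = 14/44 = 0.318182: log2(p) = -1.652077, -p*log2(p) = 0.525661
  p = 10/44 = 0.227273: log2(p) = -2.137504, -p*log2(p) = 0.485796
  p = 5/44 = 0.113636: log2(p) = -3.137504, -p*log2(p) = 0.356534
H = 0.529275 + 0.525661 + 0.485796 + 0.356534 = 1.897266

H = 1.8973 bits/symbol


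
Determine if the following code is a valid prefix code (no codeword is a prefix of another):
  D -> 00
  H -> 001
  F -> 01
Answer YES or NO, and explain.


Checking each pair (does one codeword prefix another?):
  D='00' vs H='001': prefix -- VIOLATION

NO -- this is NOT a valid prefix code. D (00) is a prefix of H (001).


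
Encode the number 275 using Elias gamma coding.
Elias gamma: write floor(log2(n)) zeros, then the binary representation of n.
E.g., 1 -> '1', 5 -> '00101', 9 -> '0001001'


num_bits = floor(log2(275)) + 1 = 9
leading_zeros = num_bits - 1 = 8
binary(275) = 100010011

Elias gamma(275) = '00000000' + '100010011' = 00000000100010011 (17 bits)


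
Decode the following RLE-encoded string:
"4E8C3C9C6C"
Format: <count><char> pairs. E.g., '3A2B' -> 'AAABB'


Expanding each <count><char> pair:
  4E -> 'EEEE'
  8C -> 'CCCCCCCC'
  3C -> 'CCC'
  9C -> 'CCCCCCCCC'
  6C -> 'CCCCCC'

Decoded = EEEECCCCCCCCCCCCCCCCCCCCCCCCCC


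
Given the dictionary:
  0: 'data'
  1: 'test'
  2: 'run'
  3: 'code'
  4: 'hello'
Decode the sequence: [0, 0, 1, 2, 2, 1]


Look up each index in the dictionary:
  0 -> 'data'
  0 -> 'data'
  1 -> 'test'
  2 -> 'run'
  2 -> 'run'
  1 -> 'test'

Decoded: "data data test run run test"


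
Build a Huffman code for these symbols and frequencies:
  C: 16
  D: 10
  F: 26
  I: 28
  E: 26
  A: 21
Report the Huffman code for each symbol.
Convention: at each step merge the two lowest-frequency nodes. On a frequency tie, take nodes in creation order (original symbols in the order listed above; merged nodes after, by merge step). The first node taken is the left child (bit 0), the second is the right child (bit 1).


Huffman tree construction:
Step 1: Merge D(10) + C(16) = 26
Step 2: Merge A(21) + F(26) = 47
Step 3: Merge E(26) + (D+C)(26) = 52
Step 4: Merge I(28) + (A+F)(47) = 75
Step 5: Merge (E+(D+C))(52) + (I+(A+F))(75) = 127
Read each symbol's code off the tree from the root (left child = 0, right child = 1).

Codes:
  C: 011 (length 3)
  D: 010 (length 3)
  F: 111 (length 3)
  I: 10 (length 2)
  E: 00 (length 2)
  A: 110 (length 3)
Average code length: 327/127 = 2.5748 bits/symbol


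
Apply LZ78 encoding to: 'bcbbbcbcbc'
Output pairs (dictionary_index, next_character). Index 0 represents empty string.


LZ78 encoding steps:
Dictionary: {0: ''}
Step 1: w='' (idx 0), next='b' -> output (0, 'b'), add 'b' as idx 1
Step 2: w='' (idx 0), next='c' -> output (0, 'c'), add 'c' as idx 2
Step 3: w='b' (idx 1), next='b' -> output (1, 'b'), add 'bb' as idx 3
Step 4: w='b' (idx 1), next='c' -> output (1, 'c'), add 'bc' as idx 4
Step 5: w='bc' (idx 4), next='b' -> output (4, 'b'), add 'bcb' as idx 5
Step 6: w='c' (idx 2), end of input -> output (2, '')


Encoded: [(0, 'b'), (0, 'c'), (1, 'b'), (1, 'c'), (4, 'b'), (2, '')]


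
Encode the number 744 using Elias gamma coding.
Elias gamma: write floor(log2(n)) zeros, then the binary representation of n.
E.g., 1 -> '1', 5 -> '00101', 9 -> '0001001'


num_bits = floor(log2(744)) + 1 = 10
leading_zeros = num_bits - 1 = 9
binary(744) = 1011101000

Elias gamma(744) = '000000000' + '1011101000' = 0000000001011101000 (19 bits)


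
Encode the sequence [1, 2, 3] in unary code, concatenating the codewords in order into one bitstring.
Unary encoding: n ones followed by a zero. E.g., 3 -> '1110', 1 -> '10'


Encode each number as n ones followed by a terminating 0:
  1 -> 10 (2 bits)
  2 -> 110 (3 bits)
  3 -> 1110 (4 bits)
Total length = 2 + 3 + 4 = 9 bits.

Unary([1, 2, 3]) = 101101110 (9 bits)


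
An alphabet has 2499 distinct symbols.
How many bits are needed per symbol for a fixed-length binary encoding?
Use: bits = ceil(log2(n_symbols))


log2(2499) = 11.2871
Bracket: 2^11 = 2048 < 2499 <= 2^12 = 4096
So ceil(log2(2499)) = 12

bits = ceil(log2(2499)) = ceil(11.2871) = 12 bits


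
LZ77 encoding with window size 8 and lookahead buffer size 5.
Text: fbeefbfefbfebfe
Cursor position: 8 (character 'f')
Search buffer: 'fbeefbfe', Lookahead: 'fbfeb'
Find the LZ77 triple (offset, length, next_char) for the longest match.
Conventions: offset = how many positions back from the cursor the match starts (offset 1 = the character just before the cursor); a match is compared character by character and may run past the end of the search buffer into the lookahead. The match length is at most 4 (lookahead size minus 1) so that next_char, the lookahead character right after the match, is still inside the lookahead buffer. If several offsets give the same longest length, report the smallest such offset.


Try each offset into the search buffer:
  offset=1 (pos 7, char 'e'): match length 0
  offset=2 (pos 6, char 'f'): match length 1
  offset=3 (pos 5, char 'b'): match length 0
  offset=4 (pos 4, char 'f'): match length 4
  offset=5 (pos 3, char 'e'): match length 0
  offset=6 (pos 2, char 'e'): match length 0
  offset=7 (pos 1, char 'b'): match length 0
  offset=8 (pos 0, char 'f'): match length 2
Longest match has length 4 at offset 4.
next_char = character at position 8 + 4 = 12 -> 'b'

Best match: offset=4, length=4 (matching 'fbfe' starting at position 4)
LZ77 triple: (4, 4, 'b')


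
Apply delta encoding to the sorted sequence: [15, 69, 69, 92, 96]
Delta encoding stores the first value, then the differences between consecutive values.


First value: 15
Deltas:
  69 - 15 = 54
  69 - 69 = 0
  92 - 69 = 23
  96 - 92 = 4


Delta encoded: [15, 54, 0, 23, 4]


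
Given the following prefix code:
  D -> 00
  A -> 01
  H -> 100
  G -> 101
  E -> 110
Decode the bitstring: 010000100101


Decoding step by step:
Bits 01 -> A
Bits 00 -> D
Bits 00 -> D
Bits 100 -> H
Bits 101 -> G


Decoded message: ADDHG


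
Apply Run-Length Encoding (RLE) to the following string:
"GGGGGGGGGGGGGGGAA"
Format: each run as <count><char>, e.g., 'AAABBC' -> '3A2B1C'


Scanning runs left to right:
  i=0: run of 'G' x 15 -> '15G'
  i=15: run of 'A' x 2 -> '2A'

RLE = 15G2A


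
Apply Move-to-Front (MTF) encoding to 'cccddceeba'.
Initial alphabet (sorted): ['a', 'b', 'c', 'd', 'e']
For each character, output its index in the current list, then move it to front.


MTF encoding:
'c': index 2 in ['a', 'b', 'c', 'd', 'e'] -> ['c', 'a', 'b', 'd', 'e']
'c': index 0 in ['c', 'a', 'b', 'd', 'e'] -> ['c', 'a', 'b', 'd', 'e']
'c': index 0 in ['c', 'a', 'b', 'd', 'e'] -> ['c', 'a', 'b', 'd', 'e']
'd': index 3 in ['c', 'a', 'b', 'd', 'e'] -> ['d', 'c', 'a', 'b', 'e']
'd': index 0 in ['d', 'c', 'a', 'b', 'e'] -> ['d', 'c', 'a', 'b', 'e']
'c': index 1 in ['d', 'c', 'a', 'b', 'e'] -> ['c', 'd', 'a', 'b', 'e']
'e': index 4 in ['c', 'd', 'a', 'b', 'e'] -> ['e', 'c', 'd', 'a', 'b']
'e': index 0 in ['e', 'c', 'd', 'a', 'b'] -> ['e', 'c', 'd', 'a', 'b']
'b': index 4 in ['e', 'c', 'd', 'a', 'b'] -> ['b', 'e', 'c', 'd', 'a']
'a': index 4 in ['b', 'e', 'c', 'd', 'a'] -> ['a', 'b', 'e', 'c', 'd']


Output: [2, 0, 0, 3, 0, 1, 4, 0, 4, 4]


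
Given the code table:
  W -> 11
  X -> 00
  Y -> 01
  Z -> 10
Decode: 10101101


Decoding:
10 -> Z
10 -> Z
11 -> W
01 -> Y


Result: ZZWY


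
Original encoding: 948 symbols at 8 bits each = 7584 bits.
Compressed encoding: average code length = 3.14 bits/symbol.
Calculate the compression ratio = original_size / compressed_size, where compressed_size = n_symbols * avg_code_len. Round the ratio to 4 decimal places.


original_size = n_symbols * orig_bits = 948 * 8 = 7584 bits
compressed_size = n_symbols * avg_code_len = 948 * 3.14 = 2976.72 bits
ratio = original_size / compressed_size = 7584 / 2976.72 = 2.5478

Compression ratio = 2.5478


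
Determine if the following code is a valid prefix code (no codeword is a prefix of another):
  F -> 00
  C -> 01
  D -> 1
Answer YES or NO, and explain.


Checking each pair (does one codeword prefix another?):
  F='00' vs C='01': no prefix
  F='00' vs D='1': no prefix
  C='01' vs F='00': no prefix
  C='01' vs D='1': no prefix
  D='1' vs F='00': no prefix
  D='1' vs C='01': no prefix
No violation found over all pairs.

YES -- this is a valid prefix code. No codeword is a prefix of any other codeword.


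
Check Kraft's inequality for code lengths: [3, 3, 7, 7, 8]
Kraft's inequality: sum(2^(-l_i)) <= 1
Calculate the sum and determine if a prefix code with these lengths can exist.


Sum = 2^(-3) + 2^(-3) + 2^(-7) + 2^(-7) + 2^(-8)
    = 0.125 + 0.125 + 0.0078125 + 0.0078125 + 0.00390625
    = 69/256 = 0.26953125
Since 0.26953125 <= 1, Kraft's inequality IS satisfied.
A prefix code with these lengths CAN exist.

Kraft sum = 0.26953125. Satisfied.


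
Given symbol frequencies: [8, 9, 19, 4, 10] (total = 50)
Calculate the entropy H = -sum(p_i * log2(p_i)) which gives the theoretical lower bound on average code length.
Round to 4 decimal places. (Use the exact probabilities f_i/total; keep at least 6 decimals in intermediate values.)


Per-symbol terms -p_i * log2(p_i) with p_i = f_i/50:
  p = 8/50 = 0.160000: log2(p) = -2.643856, -p*log2(p) = 0.423017
  p = 9/50 = 0.180000: log2(p) = -2.473931, -p*log2(p) = 0.445308
  p = 19/50 = 0.380000: log2(p) = -1.395929, -p*log2(p) = 0.530453
  p = 4/50 = 0.080000: log2(p) = -3.643856, -p*log2(p) = 0.291508
  p = 10/50 = 0.200000: log2(p) = -2.321928, -p*log2(p) = 0.464386
H = 0.423017 + 0.445308 + 0.530453 + 0.291508 + 0.464386 = 2.154672

H = 2.1547 bits/symbol


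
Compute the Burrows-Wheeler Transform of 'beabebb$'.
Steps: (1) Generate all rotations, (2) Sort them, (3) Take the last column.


Rotations (sorted):
  0: $beabebb -> last char: b
  1: abebb$be -> last char: e
  2: b$beabeb -> last char: b
  3: bb$beabe -> last char: e
  4: beabebb$ -> last char: $
  5: bebb$bea -> last char: a
  6: eabebb$b -> last char: b
  7: ebb$beab -> last char: b


BWT = bebe$abb


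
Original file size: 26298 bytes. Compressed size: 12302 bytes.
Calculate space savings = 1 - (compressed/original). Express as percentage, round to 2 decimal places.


ratio = compressed/original = 12302/26298 = 0.467792
savings = 1 - ratio = 1 - 0.467792 = 0.532208
as a percentage: 0.532208 * 100 = 53.22%

Space savings = 1 - 12302/26298 = 53.22%


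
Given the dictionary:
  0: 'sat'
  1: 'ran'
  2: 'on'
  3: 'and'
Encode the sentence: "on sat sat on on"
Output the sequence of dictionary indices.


Look up each word in the dictionary:
  'on' -> 2
  'sat' -> 0
  'sat' -> 0
  'on' -> 2
  'on' -> 2

Encoded: [2, 0, 0, 2, 2]


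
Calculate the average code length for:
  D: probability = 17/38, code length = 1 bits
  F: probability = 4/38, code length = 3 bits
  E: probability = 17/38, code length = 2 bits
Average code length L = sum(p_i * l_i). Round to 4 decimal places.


Weighted contributions p_i * l_i:
  D: (17/38) * 1 = 17/38
  F: (4/38) * 3 = 12/38
  E: (17/38) * 2 = 34/38
Sum = (17 + 12 + 34)/38 = 63/38

L = 63/38 = 1.6579 bits/symbol


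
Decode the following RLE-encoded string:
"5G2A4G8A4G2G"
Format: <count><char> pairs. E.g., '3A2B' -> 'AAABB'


Expanding each <count><char> pair:
  5G -> 'GGGGG'
  2A -> 'AA'
  4G -> 'GGGG'
  8A -> 'AAAAAAAA'
  4G -> 'GGGG'
  2G -> 'GG'

Decoded = GGGGGAAGGGGAAAAAAAAGGGGGG


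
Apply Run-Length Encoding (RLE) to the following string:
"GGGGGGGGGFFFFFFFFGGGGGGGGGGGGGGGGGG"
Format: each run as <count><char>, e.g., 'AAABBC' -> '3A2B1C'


Scanning runs left to right:
  i=0: run of 'G' x 9 -> '9G'
  i=9: run of 'F' x 8 -> '8F'
  i=17: run of 'G' x 18 -> '18G'

RLE = 9G8F18G


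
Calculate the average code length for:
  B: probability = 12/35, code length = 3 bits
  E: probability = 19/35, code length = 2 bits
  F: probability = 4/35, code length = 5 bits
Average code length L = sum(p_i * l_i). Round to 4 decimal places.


Weighted contributions p_i * l_i:
  B: (12/35) * 3 = 36/35
  E: (19/35) * 2 = 38/35
  F: (4/35) * 5 = 20/35
Sum = (36 + 38 + 20)/35 = 94/35

L = 94/35 = 2.6857 bits/symbol


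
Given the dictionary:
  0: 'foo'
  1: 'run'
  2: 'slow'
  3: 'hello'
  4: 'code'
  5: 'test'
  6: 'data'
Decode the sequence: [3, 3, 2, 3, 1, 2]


Look up each index in the dictionary:
  3 -> 'hello'
  3 -> 'hello'
  2 -> 'slow'
  3 -> 'hello'
  1 -> 'run'
  2 -> 'slow'

Decoded: "hello hello slow hello run slow"


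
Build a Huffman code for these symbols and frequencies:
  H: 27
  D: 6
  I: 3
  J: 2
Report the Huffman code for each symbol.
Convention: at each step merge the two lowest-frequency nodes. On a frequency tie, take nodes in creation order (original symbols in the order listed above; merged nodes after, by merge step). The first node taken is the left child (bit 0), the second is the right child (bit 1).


Huffman tree construction:
Step 1: Merge J(2) + I(3) = 5
Step 2: Merge (J+I)(5) + D(6) = 11
Step 3: Merge ((J+I)+D)(11) + H(27) = 38
Read each symbol's code off the tree from the root (left child = 0, right child = 1).

Codes:
  H: 1 (length 1)
  D: 01 (length 2)
  I: 001 (length 3)
  J: 000 (length 3)
Average code length: 54/38 = 1.4211 bits/symbol


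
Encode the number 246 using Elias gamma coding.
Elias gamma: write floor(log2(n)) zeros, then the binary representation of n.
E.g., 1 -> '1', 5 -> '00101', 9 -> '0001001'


num_bits = floor(log2(246)) + 1 = 8
leading_zeros = num_bits - 1 = 7
binary(246) = 11110110

Elias gamma(246) = '0000000' + '11110110' = 000000011110110 (15 bits)


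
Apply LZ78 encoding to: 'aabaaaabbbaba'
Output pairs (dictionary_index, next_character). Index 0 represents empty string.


LZ78 encoding steps:
Dictionary: {0: ''}
Step 1: w='' (idx 0), next='a' -> output (0, 'a'), add 'a' as idx 1
Step 2: w='a' (idx 1), next='b' -> output (1, 'b'), add 'ab' as idx 2
Step 3: w='a' (idx 1), next='a' -> output (1, 'a'), add 'aa' as idx 3
Step 4: w='aa' (idx 3), next='b' -> output (3, 'b'), add 'aab' as idx 4
Step 5: w='' (idx 0), next='b' -> output (0, 'b'), add 'b' as idx 5
Step 6: w='b' (idx 5), next='a' -> output (5, 'a'), add 'ba' as idx 6
Step 7: w='ba' (idx 6), end of input -> output (6, '')


Encoded: [(0, 'a'), (1, 'b'), (1, 'a'), (3, 'b'), (0, 'b'), (5, 'a'), (6, '')]


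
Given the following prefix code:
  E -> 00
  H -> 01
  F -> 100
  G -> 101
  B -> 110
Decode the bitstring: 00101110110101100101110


Decoding step by step:
Bits 00 -> E
Bits 101 -> G
Bits 110 -> B
Bits 110 -> B
Bits 101 -> G
Bits 100 -> F
Bits 101 -> G
Bits 110 -> B


Decoded message: EGBBGFGB


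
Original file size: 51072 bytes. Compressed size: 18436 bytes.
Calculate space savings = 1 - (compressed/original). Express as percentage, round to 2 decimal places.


ratio = compressed/original = 18436/51072 = 0.360981
savings = 1 - ratio = 1 - 0.360981 = 0.639019
as a percentage: 0.639019 * 100 = 63.9%

Space savings = 1 - 18436/51072 = 63.9%


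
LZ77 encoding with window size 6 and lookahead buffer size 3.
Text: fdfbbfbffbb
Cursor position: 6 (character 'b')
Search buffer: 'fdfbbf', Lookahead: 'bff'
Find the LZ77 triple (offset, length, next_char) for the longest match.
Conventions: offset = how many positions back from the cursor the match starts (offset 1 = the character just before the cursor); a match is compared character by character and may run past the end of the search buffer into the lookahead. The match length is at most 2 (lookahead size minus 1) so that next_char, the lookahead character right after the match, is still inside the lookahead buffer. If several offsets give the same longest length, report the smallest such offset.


Try each offset into the search buffer:
  offset=1 (pos 5, char 'f'): match length 0
  offset=2 (pos 4, char 'b'): match length 2
  offset=3 (pos 3, char 'b'): match length 1
  offset=4 (pos 2, char 'f'): match length 0
  offset=5 (pos 1, char 'd'): match length 0
  offset=6 (pos 0, char 'f'): match length 0
Longest match has length 2 at offset 2.
next_char = character at position 6 + 2 = 8 -> 'f'

Best match: offset=2, length=2 (matching 'bf' starting at position 4)
LZ77 triple: (2, 2, 'f')


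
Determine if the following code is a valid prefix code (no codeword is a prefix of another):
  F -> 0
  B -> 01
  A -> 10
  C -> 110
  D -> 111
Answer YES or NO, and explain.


Checking each pair (does one codeword prefix another?):
  F='0' vs B='01': prefix -- VIOLATION

NO -- this is NOT a valid prefix code. F (0) is a prefix of B (01).


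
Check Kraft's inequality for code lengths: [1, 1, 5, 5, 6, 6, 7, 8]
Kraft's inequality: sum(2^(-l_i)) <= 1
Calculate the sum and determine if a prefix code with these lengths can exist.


Sum = 2^(-1) + 2^(-1) + 2^(-5) + 2^(-5) + 2^(-6) + 2^(-6) + 2^(-7) + 2^(-8)
    = 0.5 + 0.5 + 0.03125 + 0.03125 + 0.015625 + 0.015625 + 0.0078125 + 0.00390625
    = 283/256 = 1.10546875
Since 1.10546875 > 1, Kraft's inequality is NOT satisfied.
A prefix code with these lengths CANNOT exist.

Kraft sum = 1.10546875. Not satisfied.


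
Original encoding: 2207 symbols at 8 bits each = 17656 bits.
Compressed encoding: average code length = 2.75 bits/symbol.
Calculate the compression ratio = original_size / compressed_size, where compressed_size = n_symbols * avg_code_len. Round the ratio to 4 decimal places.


original_size = n_symbols * orig_bits = 2207 * 8 = 17656 bits
compressed_size = n_symbols * avg_code_len = 2207 * 2.75 = 6069.25 bits
ratio = original_size / compressed_size = 17656 / 6069.25 = 2.9091

Compression ratio = 2.9091


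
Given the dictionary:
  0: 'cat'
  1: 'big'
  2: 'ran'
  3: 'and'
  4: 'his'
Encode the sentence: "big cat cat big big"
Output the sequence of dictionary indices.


Look up each word in the dictionary:
  'big' -> 1
  'cat' -> 0
  'cat' -> 0
  'big' -> 1
  'big' -> 1

Encoded: [1, 0, 0, 1, 1]


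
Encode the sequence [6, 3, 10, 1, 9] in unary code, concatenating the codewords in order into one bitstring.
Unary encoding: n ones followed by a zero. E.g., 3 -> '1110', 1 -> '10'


Encode each number as n ones followed by a terminating 0:
  6 -> 1111110 (7 bits)
  3 -> 1110 (4 bits)
  10 -> 11111111110 (11 bits)
  1 -> 10 (2 bits)
  9 -> 1111111110 (10 bits)
Total length = 7 + 4 + 11 + 2 + 10 = 34 bits.

Unary([6, 3, 10, 1, 9]) = 1111110111011111111110101111111110 (34 bits)


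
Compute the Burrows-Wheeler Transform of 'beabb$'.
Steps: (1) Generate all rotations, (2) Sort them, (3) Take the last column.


Rotations (sorted):
  0: $beabb -> last char: b
  1: abb$be -> last char: e
  2: b$beab -> last char: b
  3: bb$bea -> last char: a
  4: beabb$ -> last char: $
  5: eabb$b -> last char: b


BWT = beba$b


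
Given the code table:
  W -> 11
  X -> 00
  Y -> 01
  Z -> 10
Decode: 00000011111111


Decoding:
00 -> X
00 -> X
00 -> X
11 -> W
11 -> W
11 -> W
11 -> W


Result: XXXWWWW


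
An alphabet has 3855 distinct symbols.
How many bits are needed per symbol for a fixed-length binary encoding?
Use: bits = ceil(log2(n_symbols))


log2(3855) = 11.9125
Bracket: 2^11 = 2048 < 3855 <= 2^12 = 4096
So ceil(log2(3855)) = 12

bits = ceil(log2(3855)) = ceil(11.9125) = 12 bits


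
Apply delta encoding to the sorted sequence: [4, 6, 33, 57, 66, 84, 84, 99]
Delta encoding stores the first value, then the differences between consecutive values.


First value: 4
Deltas:
  6 - 4 = 2
  33 - 6 = 27
  57 - 33 = 24
  66 - 57 = 9
  84 - 66 = 18
  84 - 84 = 0
  99 - 84 = 15


Delta encoded: [4, 2, 27, 24, 9, 18, 0, 15]


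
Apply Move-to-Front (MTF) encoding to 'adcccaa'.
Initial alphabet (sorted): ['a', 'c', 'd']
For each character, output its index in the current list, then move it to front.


MTF encoding:
'a': index 0 in ['a', 'c', 'd'] -> ['a', 'c', 'd']
'd': index 2 in ['a', 'c', 'd'] -> ['d', 'a', 'c']
'c': index 2 in ['d', 'a', 'c'] -> ['c', 'd', 'a']
'c': index 0 in ['c', 'd', 'a'] -> ['c', 'd', 'a']
'c': index 0 in ['c', 'd', 'a'] -> ['c', 'd', 'a']
'a': index 2 in ['c', 'd', 'a'] -> ['a', 'c', 'd']
'a': index 0 in ['a', 'c', 'd'] -> ['a', 'c', 'd']


Output: [0, 2, 2, 0, 0, 2, 0]


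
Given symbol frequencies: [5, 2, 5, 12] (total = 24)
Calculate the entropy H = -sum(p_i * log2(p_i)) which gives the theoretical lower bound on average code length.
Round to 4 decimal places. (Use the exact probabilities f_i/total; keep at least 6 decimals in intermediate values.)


Per-symbol terms -p_i * log2(p_i) with p_i = f_i/24:
  p = 5/24 = 0.208333: log2(p) = -2.263034, -p*log2(p) = 0.471466
  p = 2/24 = 0.083333: log2(p) = -3.584963, -p*log2(p) = 0.298747
  p = 5/24 = 0.208333: log2(p) = -2.263034, -p*log2(p) = 0.471466
  p = 12/24 = 0.500000: log2(p) = -1.000000, -p*log2(p) = 0.500000
H = 0.471466 + 0.298747 + 0.471466 + 0.500000 = 1.741679

H = 1.7417 bits/symbol


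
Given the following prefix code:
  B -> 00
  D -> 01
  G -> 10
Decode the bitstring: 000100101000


Decoding step by step:
Bits 00 -> B
Bits 01 -> D
Bits 00 -> B
Bits 10 -> G
Bits 10 -> G
Bits 00 -> B


Decoded message: BDBGGB


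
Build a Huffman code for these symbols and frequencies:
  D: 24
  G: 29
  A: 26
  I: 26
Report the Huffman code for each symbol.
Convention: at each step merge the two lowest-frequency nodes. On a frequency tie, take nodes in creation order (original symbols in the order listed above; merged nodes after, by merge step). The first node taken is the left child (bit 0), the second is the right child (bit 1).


Huffman tree construction:
Step 1: Merge D(24) + A(26) = 50
Step 2: Merge I(26) + G(29) = 55
Step 3: Merge (D+A)(50) + (I+G)(55) = 105
Read each symbol's code off the tree from the root (left child = 0, right child = 1).

Codes:
  D: 00 (length 2)
  G: 11 (length 2)
  A: 01 (length 2)
  I: 10 (length 2)
Average code length: 210/105 = 2.0000 bits/symbol


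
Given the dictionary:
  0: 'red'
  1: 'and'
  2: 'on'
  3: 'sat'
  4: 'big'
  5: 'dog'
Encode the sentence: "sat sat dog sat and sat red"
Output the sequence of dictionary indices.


Look up each word in the dictionary:
  'sat' -> 3
  'sat' -> 3
  'dog' -> 5
  'sat' -> 3
  'and' -> 1
  'sat' -> 3
  'red' -> 0

Encoded: [3, 3, 5, 3, 1, 3, 0]


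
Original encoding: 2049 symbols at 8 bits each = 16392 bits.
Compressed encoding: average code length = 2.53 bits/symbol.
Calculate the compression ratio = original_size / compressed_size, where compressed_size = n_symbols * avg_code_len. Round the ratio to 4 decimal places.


original_size = n_symbols * orig_bits = 2049 * 8 = 16392 bits
compressed_size = n_symbols * avg_code_len = 2049 * 2.53 = 5183.97 bits
ratio = original_size / compressed_size = 16392 / 5183.97 = 3.1621

Compression ratio = 3.1621


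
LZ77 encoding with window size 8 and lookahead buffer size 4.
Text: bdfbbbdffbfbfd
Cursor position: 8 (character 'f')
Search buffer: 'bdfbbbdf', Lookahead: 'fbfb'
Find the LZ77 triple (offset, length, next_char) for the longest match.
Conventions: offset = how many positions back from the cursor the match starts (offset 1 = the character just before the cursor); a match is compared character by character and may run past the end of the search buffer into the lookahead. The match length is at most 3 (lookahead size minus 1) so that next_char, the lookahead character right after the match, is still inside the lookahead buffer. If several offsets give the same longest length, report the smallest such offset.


Try each offset into the search buffer:
  offset=1 (pos 7, char 'f'): match length 1
  offset=2 (pos 6, char 'd'): match length 0
  offset=3 (pos 5, char 'b'): match length 0
  offset=4 (pos 4, char 'b'): match length 0
  offset=5 (pos 3, char 'b'): match length 0
  offset=6 (pos 2, char 'f'): match length 2
  offset=7 (pos 1, char 'd'): match length 0
  offset=8 (pos 0, char 'b'): match length 0
Longest match has length 2 at offset 6.
next_char = character at position 8 + 2 = 10 -> 'f'

Best match: offset=6, length=2 (matching 'fb' starting at position 2)
LZ77 triple: (6, 2, 'f')


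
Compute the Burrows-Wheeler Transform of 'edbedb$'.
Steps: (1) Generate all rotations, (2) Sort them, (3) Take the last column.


Rotations (sorted):
  0: $edbedb -> last char: b
  1: b$edbed -> last char: d
  2: bedb$ed -> last char: d
  3: db$edbe -> last char: e
  4: dbedb$e -> last char: e
  5: edb$edb -> last char: b
  6: edbedb$ -> last char: $


BWT = bddeeb$


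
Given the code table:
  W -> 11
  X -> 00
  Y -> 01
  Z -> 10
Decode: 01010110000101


Decoding:
01 -> Y
01 -> Y
01 -> Y
10 -> Z
00 -> X
01 -> Y
01 -> Y


Result: YYYZXYY


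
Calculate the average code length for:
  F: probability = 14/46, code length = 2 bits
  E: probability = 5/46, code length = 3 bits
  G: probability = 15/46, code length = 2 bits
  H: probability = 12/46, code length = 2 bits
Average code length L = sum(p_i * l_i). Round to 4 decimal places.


Weighted contributions p_i * l_i:
  F: (14/46) * 2 = 28/46
  E: (5/46) * 3 = 15/46
  G: (15/46) * 2 = 30/46
  H: (12/46) * 2 = 24/46
Sum = (28 + 15 + 30 + 24)/46 = 97/46

L = 97/46 = 2.1087 bits/symbol


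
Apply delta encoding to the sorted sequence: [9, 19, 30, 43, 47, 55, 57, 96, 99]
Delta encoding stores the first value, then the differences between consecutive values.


First value: 9
Deltas:
  19 - 9 = 10
  30 - 19 = 11
  43 - 30 = 13
  47 - 43 = 4
  55 - 47 = 8
  57 - 55 = 2
  96 - 57 = 39
  99 - 96 = 3


Delta encoded: [9, 10, 11, 13, 4, 8, 2, 39, 3]


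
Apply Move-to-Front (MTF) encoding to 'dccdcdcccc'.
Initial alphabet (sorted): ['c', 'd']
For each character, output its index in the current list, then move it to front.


MTF encoding:
'd': index 1 in ['c', 'd'] -> ['d', 'c']
'c': index 1 in ['d', 'c'] -> ['c', 'd']
'c': index 0 in ['c', 'd'] -> ['c', 'd']
'd': index 1 in ['c', 'd'] -> ['d', 'c']
'c': index 1 in ['d', 'c'] -> ['c', 'd']
'd': index 1 in ['c', 'd'] -> ['d', 'c']
'c': index 1 in ['d', 'c'] -> ['c', 'd']
'c': index 0 in ['c', 'd'] -> ['c', 'd']
'c': index 0 in ['c', 'd'] -> ['c', 'd']
'c': index 0 in ['c', 'd'] -> ['c', 'd']


Output: [1, 1, 0, 1, 1, 1, 1, 0, 0, 0]


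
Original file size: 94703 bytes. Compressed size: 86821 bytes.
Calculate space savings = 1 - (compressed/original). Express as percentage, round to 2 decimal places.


ratio = compressed/original = 86821/94703 = 0.916771
savings = 1 - ratio = 1 - 0.916771 = 0.083229
as a percentage: 0.083229 * 100 = 8.32%

Space savings = 1 - 86821/94703 = 8.32%


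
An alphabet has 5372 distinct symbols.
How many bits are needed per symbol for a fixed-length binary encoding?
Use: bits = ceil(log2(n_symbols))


log2(5372) = 12.3912
Bracket: 2^12 = 4096 < 5372 <= 2^13 = 8192
So ceil(log2(5372)) = 13

bits = ceil(log2(5372)) = ceil(12.3912) = 13 bits


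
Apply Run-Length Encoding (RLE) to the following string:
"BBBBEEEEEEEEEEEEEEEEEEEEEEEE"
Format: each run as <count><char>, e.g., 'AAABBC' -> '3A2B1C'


Scanning runs left to right:
  i=0: run of 'B' x 4 -> '4B'
  i=4: run of 'E' x 24 -> '24E'

RLE = 4B24E


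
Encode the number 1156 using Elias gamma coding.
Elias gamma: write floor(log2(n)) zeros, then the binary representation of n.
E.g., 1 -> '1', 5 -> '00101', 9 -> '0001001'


num_bits = floor(log2(1156)) + 1 = 11
leading_zeros = num_bits - 1 = 10
binary(1156) = 10010000100

Elias gamma(1156) = '0000000000' + '10010000100' = 000000000010010000100 (21 bits)


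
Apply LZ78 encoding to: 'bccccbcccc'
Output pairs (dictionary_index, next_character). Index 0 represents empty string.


LZ78 encoding steps:
Dictionary: {0: ''}
Step 1: w='' (idx 0), next='b' -> output (0, 'b'), add 'b' as idx 1
Step 2: w='' (idx 0), next='c' -> output (0, 'c'), add 'c' as idx 2
Step 3: w='c' (idx 2), next='c' -> output (2, 'c'), add 'cc' as idx 3
Step 4: w='c' (idx 2), next='b' -> output (2, 'b'), add 'cb' as idx 4
Step 5: w='cc' (idx 3), next='c' -> output (3, 'c'), add 'ccc' as idx 5
Step 6: w='c' (idx 2), end of input -> output (2, '')


Encoded: [(0, 'b'), (0, 'c'), (2, 'c'), (2, 'b'), (3, 'c'), (2, '')]


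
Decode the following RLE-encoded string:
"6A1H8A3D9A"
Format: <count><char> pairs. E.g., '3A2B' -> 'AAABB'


Expanding each <count><char> pair:
  6A -> 'AAAAAA'
  1H -> 'H'
  8A -> 'AAAAAAAA'
  3D -> 'DDD'
  9A -> 'AAAAAAAAA'

Decoded = AAAAAAHAAAAAAAADDDAAAAAAAAA


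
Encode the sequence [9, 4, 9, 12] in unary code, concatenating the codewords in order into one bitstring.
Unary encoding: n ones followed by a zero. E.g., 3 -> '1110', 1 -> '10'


Encode each number as n ones followed by a terminating 0:
  9 -> 1111111110 (10 bits)
  4 -> 11110 (5 bits)
  9 -> 1111111110 (10 bits)
  12 -> 1111111111110 (13 bits)
Total length = 10 + 5 + 10 + 13 = 38 bits.

Unary([9, 4, 9, 12]) = 11111111101111011111111101111111111110 (38 bits)


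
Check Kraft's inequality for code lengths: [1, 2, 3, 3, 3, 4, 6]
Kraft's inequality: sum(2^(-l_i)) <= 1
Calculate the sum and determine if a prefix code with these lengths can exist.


Sum = 2^(-1) + 2^(-2) + 2^(-3) + 2^(-3) + 2^(-3) + 2^(-4) + 2^(-6)
    = 0.5 + 0.25 + 0.125 + 0.125 + 0.125 + 0.0625 + 0.015625
    = 77/64 = 1.203125
Since 1.203125 > 1, Kraft's inequality is NOT satisfied.
A prefix code with these lengths CANNOT exist.

Kraft sum = 1.203125. Not satisfied.


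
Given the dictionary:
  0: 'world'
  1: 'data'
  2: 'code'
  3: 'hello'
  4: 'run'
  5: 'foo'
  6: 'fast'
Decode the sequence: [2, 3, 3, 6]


Look up each index in the dictionary:
  2 -> 'code'
  3 -> 'hello'
  3 -> 'hello'
  6 -> 'fast'

Decoded: "code hello hello fast"


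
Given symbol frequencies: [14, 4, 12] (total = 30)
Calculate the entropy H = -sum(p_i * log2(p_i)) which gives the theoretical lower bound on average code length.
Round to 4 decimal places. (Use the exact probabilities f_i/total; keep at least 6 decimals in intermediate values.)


Per-symbol terms -p_i * log2(p_i) with p_i = f_i/30:
  p = 14/30 = 0.466667: log2(p) = -1.099536, -p*log2(p) = 0.513117
  p = 4/30 = 0.133333: log2(p) = -2.906891, -p*log2(p) = 0.387585
  p = 12/30 = 0.400000: log2(p) = -1.321928, -p*log2(p) = 0.528771
H = 0.513117 + 0.387585 + 0.528771 = 1.429473

H = 1.4295 bits/symbol


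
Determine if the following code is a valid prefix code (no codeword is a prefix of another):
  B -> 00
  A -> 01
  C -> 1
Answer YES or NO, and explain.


Checking each pair (does one codeword prefix another?):
  B='00' vs A='01': no prefix
  B='00' vs C='1': no prefix
  A='01' vs B='00': no prefix
  A='01' vs C='1': no prefix
  C='1' vs B='00': no prefix
  C='1' vs A='01': no prefix
No violation found over all pairs.

YES -- this is a valid prefix code. No codeword is a prefix of any other codeword.


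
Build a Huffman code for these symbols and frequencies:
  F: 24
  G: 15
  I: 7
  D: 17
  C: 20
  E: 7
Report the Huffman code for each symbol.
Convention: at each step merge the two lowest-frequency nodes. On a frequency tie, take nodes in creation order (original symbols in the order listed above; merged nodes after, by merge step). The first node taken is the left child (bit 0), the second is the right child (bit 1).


Huffman tree construction:
Step 1: Merge I(7) + E(7) = 14
Step 2: Merge (I+E)(14) + G(15) = 29
Step 3: Merge D(17) + C(20) = 37
Step 4: Merge F(24) + ((I+E)+G)(29) = 53
Step 5: Merge (D+C)(37) + (F+((I+E)+G))(53) = 90
Read each symbol's code off the tree from the root (left child = 0, right child = 1).

Codes:
  F: 10 (length 2)
  G: 111 (length 3)
  I: 1100 (length 4)
  D: 00 (length 2)
  C: 01 (length 2)
  E: 1101 (length 4)
Average code length: 223/90 = 2.4778 bits/symbol


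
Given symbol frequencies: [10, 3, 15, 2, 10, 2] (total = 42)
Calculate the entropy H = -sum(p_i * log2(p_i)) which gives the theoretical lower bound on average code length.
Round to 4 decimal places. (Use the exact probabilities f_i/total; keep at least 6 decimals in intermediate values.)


Per-symbol terms -p_i * log2(p_i) with p_i = f_i/42:
  p = 10/42 = 0.238095: log2(p) = -2.070389, -p*log2(p) = 0.492950
  p = 3/42 = 0.071429: log2(p) = -3.807355, -p*log2(p) = 0.271954
  p = 15/42 = 0.357143: log2(p) = -1.485427, -p*log2(p) = 0.530510
  p = 2/42 = 0.047619: log2(p) = -4.392317, -p*log2(p) = 0.209158
  p = 10/42 = 0.238095: log2(p) = -2.070389, -p*log2(p) = 0.492950
  p = 2/42 = 0.047619: log2(p) = -4.392317, -p*log2(p) = 0.209158
H = 0.492950 + 0.271954 + 0.530510 + 0.209158 + 0.492950 + 0.209158 = 2.206680

H = 2.2067 bits/symbol
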